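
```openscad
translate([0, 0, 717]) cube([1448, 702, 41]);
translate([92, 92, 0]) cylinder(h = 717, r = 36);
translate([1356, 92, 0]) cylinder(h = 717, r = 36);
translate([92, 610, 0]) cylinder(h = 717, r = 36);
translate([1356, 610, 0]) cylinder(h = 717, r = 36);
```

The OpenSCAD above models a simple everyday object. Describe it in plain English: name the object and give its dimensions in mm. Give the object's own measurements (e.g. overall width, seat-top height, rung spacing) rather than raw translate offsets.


A rectangular dining table. The top is 1448×702×41 mm with its upper surface at z = 758 mm. It stands on four round legs of 72 mm diameter, each leg's bounding box inset 56 mm from the nearest pair of top edges, running from the floor to the underside of the top.


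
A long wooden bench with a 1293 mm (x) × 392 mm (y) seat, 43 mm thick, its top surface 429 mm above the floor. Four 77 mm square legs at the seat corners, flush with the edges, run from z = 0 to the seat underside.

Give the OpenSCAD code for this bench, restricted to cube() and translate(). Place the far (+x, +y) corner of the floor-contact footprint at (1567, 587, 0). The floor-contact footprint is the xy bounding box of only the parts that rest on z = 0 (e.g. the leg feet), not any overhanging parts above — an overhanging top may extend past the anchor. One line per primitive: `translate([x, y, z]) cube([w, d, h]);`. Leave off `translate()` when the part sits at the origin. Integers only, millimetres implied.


translate([274, 195, 386]) cube([1293, 392, 43]);
translate([274, 195, 0]) cube([77, 77, 386]);
translate([274, 510, 0]) cube([77, 77, 386]);
translate([1490, 195, 0]) cube([77, 77, 386]);
translate([1490, 510, 0]) cube([77, 77, 386]);


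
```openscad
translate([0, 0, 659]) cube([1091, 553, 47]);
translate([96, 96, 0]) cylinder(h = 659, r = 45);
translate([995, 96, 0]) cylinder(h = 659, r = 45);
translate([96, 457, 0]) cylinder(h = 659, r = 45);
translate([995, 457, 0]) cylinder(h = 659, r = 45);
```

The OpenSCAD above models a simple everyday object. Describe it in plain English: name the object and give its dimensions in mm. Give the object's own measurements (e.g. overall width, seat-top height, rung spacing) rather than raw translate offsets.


A rectangular dining table. The top is 1091×553×47 mm with its upper surface at z = 706 mm. It stands on four round legs of 90 mm diameter, each leg's bounding box inset 51 mm from the nearest pair of top edges, running from the floor to the underside of the top.


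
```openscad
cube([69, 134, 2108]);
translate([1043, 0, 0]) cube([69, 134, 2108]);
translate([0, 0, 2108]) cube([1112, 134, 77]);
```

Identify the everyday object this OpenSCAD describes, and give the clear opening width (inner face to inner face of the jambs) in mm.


A door frame. The clear opening width is 974 mm.

Two 2108 mm tall posts with a header on top — a door frame. The left jamb is 69 mm wide at x = 0; the right jamb starts at x = 1043. The clear opening is 1043 − 69 = 974 mm.


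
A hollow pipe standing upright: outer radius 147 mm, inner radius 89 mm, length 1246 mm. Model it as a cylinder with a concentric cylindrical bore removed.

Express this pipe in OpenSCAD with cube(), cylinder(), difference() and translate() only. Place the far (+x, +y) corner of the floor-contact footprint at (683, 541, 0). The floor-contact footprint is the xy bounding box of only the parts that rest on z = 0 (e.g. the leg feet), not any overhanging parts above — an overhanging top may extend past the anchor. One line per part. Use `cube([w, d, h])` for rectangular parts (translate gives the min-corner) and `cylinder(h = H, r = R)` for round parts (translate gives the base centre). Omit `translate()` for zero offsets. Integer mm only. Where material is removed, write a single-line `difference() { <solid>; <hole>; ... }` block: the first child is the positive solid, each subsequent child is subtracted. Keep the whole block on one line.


difference() { translate([536, 394, 0]) cylinder(h = 1246, r = 147); translate([536, 394, 0]) cylinder(h = 1246, r = 89); }


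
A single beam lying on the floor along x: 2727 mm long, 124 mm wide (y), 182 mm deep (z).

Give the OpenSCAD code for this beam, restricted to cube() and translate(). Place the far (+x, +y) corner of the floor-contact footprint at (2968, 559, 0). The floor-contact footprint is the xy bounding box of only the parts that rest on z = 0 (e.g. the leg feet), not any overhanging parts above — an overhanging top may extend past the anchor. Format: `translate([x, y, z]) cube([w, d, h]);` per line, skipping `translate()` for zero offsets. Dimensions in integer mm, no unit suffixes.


translate([241, 435, 0]) cube([2727, 124, 182]);


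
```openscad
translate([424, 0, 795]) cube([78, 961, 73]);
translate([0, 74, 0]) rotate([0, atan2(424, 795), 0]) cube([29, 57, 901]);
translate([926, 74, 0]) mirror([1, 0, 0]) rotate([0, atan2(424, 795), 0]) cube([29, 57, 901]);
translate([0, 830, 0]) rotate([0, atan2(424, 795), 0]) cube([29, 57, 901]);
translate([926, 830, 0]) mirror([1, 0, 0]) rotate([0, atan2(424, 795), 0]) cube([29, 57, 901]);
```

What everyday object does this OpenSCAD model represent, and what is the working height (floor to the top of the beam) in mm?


A sawhorse. The overall height is 868 mm.

A beam across two mirrored pairs of raked legs — a sawhorse. The beam's underside is at z = 795 (matching the legs' vertical rise in atan2(424, 795)) and the beam is 73 mm tall, so its top is at 795 + 73 = 868 mm. The raked legs top out at the beam's underside, so that is the highest point.


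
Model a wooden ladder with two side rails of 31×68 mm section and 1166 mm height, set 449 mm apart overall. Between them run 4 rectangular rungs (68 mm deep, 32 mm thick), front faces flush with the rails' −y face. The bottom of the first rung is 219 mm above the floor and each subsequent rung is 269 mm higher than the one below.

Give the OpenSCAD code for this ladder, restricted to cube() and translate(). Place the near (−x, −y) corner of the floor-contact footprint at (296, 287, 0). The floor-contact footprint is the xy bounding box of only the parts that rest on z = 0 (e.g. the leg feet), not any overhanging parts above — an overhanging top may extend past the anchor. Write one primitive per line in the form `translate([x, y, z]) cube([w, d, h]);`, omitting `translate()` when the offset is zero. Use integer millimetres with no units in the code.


translate([296, 287, 0]) cube([31, 68, 1166]);
translate([714, 287, 0]) cube([31, 68, 1166]);
translate([327, 287, 219]) cube([387, 68, 32]);
translate([327, 287, 488]) cube([387, 68, 32]);
translate([327, 287, 757]) cube([387, 68, 32]);
translate([327, 287, 1026]) cube([387, 68, 32]);


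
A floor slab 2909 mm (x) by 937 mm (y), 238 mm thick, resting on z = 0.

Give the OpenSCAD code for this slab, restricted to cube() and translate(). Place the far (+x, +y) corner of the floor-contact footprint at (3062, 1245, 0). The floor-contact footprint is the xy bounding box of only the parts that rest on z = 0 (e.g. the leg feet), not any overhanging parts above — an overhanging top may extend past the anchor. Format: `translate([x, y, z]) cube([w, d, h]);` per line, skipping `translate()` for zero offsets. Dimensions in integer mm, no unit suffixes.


translate([153, 308, 0]) cube([2909, 937, 238]);


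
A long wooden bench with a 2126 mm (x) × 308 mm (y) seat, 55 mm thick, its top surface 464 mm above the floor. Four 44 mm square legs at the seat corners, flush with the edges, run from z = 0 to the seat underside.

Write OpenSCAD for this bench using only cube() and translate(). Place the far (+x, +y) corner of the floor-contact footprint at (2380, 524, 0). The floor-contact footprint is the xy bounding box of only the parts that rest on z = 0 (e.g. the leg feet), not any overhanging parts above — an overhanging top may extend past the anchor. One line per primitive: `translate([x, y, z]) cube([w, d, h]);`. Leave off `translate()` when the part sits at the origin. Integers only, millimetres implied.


translate([254, 216, 409]) cube([2126, 308, 55]);
translate([254, 216, 0]) cube([44, 44, 409]);
translate([254, 480, 0]) cube([44, 44, 409]);
translate([2336, 216, 0]) cube([44, 44, 409]);
translate([2336, 480, 0]) cube([44, 44, 409]);


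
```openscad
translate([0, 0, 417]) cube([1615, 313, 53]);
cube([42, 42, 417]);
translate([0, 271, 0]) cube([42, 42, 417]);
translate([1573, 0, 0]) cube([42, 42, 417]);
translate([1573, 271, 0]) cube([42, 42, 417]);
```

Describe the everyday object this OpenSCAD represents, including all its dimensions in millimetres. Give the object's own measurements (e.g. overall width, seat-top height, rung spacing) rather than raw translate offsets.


A long wooden bench with a 1615 mm (x) × 313 mm (y) seat, 53 mm thick, its top surface 470 mm above the floor. Four 42 mm square legs at the seat corners, flush with the edges, run from z = 0 to the seat underside.


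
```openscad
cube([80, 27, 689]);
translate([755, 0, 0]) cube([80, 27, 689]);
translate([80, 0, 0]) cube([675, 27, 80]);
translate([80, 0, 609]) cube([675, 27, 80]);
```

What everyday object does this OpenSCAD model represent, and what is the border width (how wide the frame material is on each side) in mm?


A picture frame. The border width is 80 mm.

Four thin pieces enclosing a rectangular opening — a picture frame. The two full-height stiles are 689 mm tall; the top rail sits at z = 609 and is 80 mm tall, so the border above the opening is 689 − 609 = 80 mm, matching the stile x-width.


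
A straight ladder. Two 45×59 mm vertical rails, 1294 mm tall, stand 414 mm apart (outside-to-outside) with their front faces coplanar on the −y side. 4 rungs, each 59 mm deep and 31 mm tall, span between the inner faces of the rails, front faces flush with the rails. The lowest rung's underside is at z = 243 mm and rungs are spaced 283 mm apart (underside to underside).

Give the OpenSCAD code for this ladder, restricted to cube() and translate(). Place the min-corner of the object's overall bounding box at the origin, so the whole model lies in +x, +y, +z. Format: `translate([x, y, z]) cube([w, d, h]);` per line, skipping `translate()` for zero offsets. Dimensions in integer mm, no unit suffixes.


cube([45, 59, 1294]);
translate([369, 0, 0]) cube([45, 59, 1294]);
translate([45, 0, 243]) cube([324, 59, 31]);
translate([45, 0, 526]) cube([324, 59, 31]);
translate([45, 0, 809]) cube([324, 59, 31]);
translate([45, 0, 1092]) cube([324, 59, 31]);


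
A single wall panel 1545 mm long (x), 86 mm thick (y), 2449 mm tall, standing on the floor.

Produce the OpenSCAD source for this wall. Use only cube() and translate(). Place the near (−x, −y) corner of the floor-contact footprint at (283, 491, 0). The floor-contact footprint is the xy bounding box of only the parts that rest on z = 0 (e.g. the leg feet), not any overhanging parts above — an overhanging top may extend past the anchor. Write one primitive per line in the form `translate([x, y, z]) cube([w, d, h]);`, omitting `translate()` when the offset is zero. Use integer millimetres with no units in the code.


translate([283, 491, 0]) cube([1545, 86, 2449]);


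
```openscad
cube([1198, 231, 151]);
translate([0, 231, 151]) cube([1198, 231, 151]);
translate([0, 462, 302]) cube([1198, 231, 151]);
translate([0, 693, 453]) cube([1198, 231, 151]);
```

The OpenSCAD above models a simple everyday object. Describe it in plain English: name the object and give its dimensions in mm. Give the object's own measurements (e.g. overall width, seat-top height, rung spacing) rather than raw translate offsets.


A straight staircase of 4 solid steps. Each step is 1198 mm wide (x), 231 mm deep (y, the going) and 151 mm tall (the rise). The first step rests on the floor; each subsequent step sits one going further in +y and one rise higher in +z, directly behind and above the previous step with no overlap.


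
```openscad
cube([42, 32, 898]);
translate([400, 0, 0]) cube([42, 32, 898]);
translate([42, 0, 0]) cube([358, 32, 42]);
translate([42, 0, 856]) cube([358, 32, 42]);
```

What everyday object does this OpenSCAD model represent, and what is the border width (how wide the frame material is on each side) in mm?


A picture frame. The border width is 42 mm.

Four thin pieces enclosing a rectangular opening — a picture frame. The two full-height stiles are 898 mm tall; the top rail sits at z = 856 and is 42 mm tall, so the border above the opening is 898 − 856 = 42 mm, matching the stile x-width.


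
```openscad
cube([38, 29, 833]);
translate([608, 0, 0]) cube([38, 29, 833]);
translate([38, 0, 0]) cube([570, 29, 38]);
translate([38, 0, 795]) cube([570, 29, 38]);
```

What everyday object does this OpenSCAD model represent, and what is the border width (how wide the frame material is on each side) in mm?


A picture frame. The border width is 38 mm.

Four thin pieces enclosing a rectangular opening — a picture frame. The two full-height stiles are 833 mm tall; the top rail sits at z = 795 and is 38 mm tall, so the border above the opening is 833 − 795 = 38 mm, matching the stile x-width.


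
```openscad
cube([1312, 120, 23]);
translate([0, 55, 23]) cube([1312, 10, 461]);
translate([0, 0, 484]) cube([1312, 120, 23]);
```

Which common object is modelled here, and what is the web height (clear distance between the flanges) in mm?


An I-beam. The web height is 461 mm.

Two wide flanges with a thin centred web — an I-beam. Overall 507 mm minus two 23 mm flanges gives a web of 507 − 2·23 = 461 mm.


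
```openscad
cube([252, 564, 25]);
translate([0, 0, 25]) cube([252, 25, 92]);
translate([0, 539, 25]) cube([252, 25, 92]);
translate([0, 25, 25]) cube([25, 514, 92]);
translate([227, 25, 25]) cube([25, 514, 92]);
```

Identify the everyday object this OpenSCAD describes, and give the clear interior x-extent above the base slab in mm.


An open box. The internal width is 202 mm.

A 252×564 base slab with four walls standing on it — an open box. The base is 252 mm wide and the walls are 25 mm thick, so the internal width is 252 − 2 × 25 = 202 mm.


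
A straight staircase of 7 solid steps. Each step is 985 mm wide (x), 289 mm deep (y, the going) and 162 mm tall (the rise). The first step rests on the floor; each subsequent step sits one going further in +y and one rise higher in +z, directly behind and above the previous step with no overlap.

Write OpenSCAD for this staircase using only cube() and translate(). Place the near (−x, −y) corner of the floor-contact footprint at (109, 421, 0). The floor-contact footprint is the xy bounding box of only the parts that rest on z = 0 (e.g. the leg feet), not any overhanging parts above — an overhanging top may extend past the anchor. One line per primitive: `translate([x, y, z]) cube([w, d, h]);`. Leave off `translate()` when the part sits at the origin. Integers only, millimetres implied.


translate([109, 421, 0]) cube([985, 289, 162]);
translate([109, 710, 162]) cube([985, 289, 162]);
translate([109, 999, 324]) cube([985, 289, 162]);
translate([109, 1288, 486]) cube([985, 289, 162]);
translate([109, 1577, 648]) cube([985, 289, 162]);
translate([109, 1866, 810]) cube([985, 289, 162]);
translate([109, 2155, 972]) cube([985, 289, 162]);


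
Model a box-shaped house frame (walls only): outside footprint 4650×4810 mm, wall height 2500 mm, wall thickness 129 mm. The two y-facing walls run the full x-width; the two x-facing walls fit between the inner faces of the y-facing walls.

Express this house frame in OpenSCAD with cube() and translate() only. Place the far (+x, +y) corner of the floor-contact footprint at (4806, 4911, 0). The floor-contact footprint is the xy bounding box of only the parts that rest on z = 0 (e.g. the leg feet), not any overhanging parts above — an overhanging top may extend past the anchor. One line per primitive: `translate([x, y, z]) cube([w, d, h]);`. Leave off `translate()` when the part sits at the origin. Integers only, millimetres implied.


translate([156, 101, 0]) cube([4650, 129, 2500]);
translate([156, 4782, 0]) cube([4650, 129, 2500]);
translate([156, 230, 0]) cube([129, 4552, 2500]);
translate([4677, 230, 0]) cube([129, 4552, 2500]);


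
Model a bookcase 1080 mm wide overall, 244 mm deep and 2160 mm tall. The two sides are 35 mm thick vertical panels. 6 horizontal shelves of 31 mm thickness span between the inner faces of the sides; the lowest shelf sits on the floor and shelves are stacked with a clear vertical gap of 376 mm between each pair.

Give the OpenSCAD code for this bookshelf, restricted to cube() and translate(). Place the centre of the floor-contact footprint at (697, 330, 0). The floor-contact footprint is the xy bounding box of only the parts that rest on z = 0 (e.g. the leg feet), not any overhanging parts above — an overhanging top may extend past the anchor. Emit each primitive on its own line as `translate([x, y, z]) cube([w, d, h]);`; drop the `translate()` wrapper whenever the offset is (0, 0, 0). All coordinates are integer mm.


translate([157, 208, 0]) cube([35, 244, 2160]);
translate([1202, 208, 0]) cube([35, 244, 2160]);
translate([192, 208, 0]) cube([1010, 244, 31]);
translate([192, 208, 407]) cube([1010, 244, 31]);
translate([192, 208, 814]) cube([1010, 244, 31]);
translate([192, 208, 1221]) cube([1010, 244, 31]);
translate([192, 208, 1628]) cube([1010, 244, 31]);
translate([192, 208, 2035]) cube([1010, 244, 31]);


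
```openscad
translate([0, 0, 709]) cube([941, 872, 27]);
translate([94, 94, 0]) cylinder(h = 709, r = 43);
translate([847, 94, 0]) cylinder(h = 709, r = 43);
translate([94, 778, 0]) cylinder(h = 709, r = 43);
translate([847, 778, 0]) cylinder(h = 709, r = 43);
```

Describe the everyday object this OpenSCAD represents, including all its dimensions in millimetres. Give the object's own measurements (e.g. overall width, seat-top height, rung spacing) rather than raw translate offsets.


A table: top 941 mm (x) × 872 mm (y), 27 mm thick, upper face at z = 736 mm, on four round legs of 86 mm diameter, each leg's bounding box inset 51 mm from the nearest pair of top edges from z = 0 to the bottom of the top.


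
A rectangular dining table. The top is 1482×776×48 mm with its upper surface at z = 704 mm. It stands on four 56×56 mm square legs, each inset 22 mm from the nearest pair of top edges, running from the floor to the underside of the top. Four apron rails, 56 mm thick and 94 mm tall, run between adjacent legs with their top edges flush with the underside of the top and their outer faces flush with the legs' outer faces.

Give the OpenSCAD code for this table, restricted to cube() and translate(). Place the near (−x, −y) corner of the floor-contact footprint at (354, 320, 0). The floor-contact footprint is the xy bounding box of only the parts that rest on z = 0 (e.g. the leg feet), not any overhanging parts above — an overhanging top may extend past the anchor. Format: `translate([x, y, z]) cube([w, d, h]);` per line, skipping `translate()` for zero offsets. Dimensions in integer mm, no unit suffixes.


translate([332, 298, 656]) cube([1482, 776, 48]);
translate([354, 320, 0]) cube([56, 56, 656]);
translate([1736, 320, 0]) cube([56, 56, 656]);
translate([354, 996, 0]) cube([56, 56, 656]);
translate([1736, 996, 0]) cube([56, 56, 656]);
translate([410, 320, 562]) cube([1326, 56, 94]);
translate([410, 996, 562]) cube([1326, 56, 94]);
translate([354, 376, 562]) cube([56, 620, 94]);
translate([1736, 376, 562]) cube([56, 620, 94]);


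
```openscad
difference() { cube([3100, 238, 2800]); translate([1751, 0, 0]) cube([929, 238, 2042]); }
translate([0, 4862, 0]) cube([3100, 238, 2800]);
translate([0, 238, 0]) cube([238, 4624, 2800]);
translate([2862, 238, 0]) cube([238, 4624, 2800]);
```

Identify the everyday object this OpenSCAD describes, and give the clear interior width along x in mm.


A single room. The interior width is 2624 mm.

Four walls enclosing a rectangle with a door in the front wall — a room. Outside width 3100 minus two 238 mm walls gives 2624 mm.


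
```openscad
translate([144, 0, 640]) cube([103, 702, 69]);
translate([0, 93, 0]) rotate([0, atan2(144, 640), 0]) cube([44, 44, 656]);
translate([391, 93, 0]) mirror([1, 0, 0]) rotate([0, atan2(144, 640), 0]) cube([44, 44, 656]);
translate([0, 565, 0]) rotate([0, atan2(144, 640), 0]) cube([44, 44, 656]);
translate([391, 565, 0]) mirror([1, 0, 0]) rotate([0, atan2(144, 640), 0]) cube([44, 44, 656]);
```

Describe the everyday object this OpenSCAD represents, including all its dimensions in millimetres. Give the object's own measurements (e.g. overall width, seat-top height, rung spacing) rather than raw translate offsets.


A sawhorse. A 103×702×69 mm beam (x, y, z) sits on two A-frame leg pairs. Each pair is two raked legs of 44×44 mm section (44 mm along y) splaying symmetrically in x. Each leg rises 640 mm vertically over 144 mm of horizontal reach and is 656 mm long along its own axis. Every leg's outer bottom edge rests on the floor and its outer top edge meets a bottom edge of the beam — the left legs (tilting toward +x) meet the beam's −x bottom edge, the right legs (their mirror images, tilting toward −x) meet its +x bottom edge — so the leg tops tuck under the beam, the beam's underside is 640 mm above the floor, and the feet are 391 mm apart outside-to-outside with the beam centred between them. The two leg pairs are set in 93 mm from either end of the beam.


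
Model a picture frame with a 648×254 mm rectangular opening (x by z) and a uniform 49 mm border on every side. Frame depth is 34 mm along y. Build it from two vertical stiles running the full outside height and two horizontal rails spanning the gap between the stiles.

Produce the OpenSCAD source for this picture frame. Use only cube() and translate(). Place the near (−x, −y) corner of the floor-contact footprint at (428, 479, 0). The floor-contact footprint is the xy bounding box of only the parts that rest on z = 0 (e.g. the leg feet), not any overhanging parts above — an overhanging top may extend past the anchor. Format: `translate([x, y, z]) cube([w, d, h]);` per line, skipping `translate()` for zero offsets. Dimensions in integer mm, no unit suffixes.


translate([428, 479, 0]) cube([49, 34, 352]);
translate([1125, 479, 0]) cube([49, 34, 352]);
translate([477, 479, 0]) cube([648, 34, 49]);
translate([477, 479, 303]) cube([648, 34, 49]);


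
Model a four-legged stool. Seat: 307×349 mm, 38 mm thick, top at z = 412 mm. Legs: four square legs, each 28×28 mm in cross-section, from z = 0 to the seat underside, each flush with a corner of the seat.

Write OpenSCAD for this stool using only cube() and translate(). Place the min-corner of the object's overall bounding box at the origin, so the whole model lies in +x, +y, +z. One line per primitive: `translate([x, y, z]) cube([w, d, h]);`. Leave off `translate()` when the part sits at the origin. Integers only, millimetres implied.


// leg_h = 412 - 38 = 374
translate([0, 0, 374]) cube([307, 349, 38]);
cube([28, 28, 374]);
translate([279, 0, 0]) cube([28, 28, 374]);
translate([0, 321, 0]) cube([28, 28, 374]);
translate([279, 321, 0]) cube([28, 28, 374]);


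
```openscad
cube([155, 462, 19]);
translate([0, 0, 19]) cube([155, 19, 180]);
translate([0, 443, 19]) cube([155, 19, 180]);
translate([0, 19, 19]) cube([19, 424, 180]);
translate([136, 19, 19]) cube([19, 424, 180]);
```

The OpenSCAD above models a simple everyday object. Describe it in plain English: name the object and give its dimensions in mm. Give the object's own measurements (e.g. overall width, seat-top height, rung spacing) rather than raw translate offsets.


An open-topped rectangular box: outside dimensions 155×462×199 mm, with a uniform wall and base thickness of 19 mm. The base is a full 155×462 slab on the floor; four walls sit on top of the base. The front and back walls (the −y and +y sides) span the full width; the two side walls fit between them.


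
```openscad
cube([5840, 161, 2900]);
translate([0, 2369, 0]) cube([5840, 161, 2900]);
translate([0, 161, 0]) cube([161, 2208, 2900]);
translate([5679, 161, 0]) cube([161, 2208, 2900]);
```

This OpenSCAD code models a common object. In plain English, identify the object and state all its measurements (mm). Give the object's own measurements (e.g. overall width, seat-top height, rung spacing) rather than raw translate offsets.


The wall frame of a small rectangular building: four walls, each 2900 mm tall and 161 mm thick, enclosing a footprint 5840 mm (x) by 2530 mm (y) outside-to-outside, with no floor or roof. The front and back walls (the −y and +y sides) span the full width; the two side walls fit between them.


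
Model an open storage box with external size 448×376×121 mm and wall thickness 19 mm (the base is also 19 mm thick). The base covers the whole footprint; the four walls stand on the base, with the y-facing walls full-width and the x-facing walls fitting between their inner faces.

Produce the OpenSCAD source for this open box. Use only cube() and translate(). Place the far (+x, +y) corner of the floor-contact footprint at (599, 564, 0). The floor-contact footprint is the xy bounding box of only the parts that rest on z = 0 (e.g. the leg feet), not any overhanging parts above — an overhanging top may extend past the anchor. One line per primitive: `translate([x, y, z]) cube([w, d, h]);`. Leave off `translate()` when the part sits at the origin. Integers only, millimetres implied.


translate([151, 188, 0]) cube([448, 376, 19]);
translate([151, 188, 19]) cube([448, 19, 102]);
translate([151, 545, 19]) cube([448, 19, 102]);
translate([151, 207, 19]) cube([19, 338, 102]);
translate([580, 207, 19]) cube([19, 338, 102]);


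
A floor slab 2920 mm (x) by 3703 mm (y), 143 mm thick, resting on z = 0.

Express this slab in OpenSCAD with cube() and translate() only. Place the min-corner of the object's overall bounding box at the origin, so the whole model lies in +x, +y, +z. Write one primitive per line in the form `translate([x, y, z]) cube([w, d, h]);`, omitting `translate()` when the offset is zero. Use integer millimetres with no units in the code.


cube([2920, 3703, 143]);


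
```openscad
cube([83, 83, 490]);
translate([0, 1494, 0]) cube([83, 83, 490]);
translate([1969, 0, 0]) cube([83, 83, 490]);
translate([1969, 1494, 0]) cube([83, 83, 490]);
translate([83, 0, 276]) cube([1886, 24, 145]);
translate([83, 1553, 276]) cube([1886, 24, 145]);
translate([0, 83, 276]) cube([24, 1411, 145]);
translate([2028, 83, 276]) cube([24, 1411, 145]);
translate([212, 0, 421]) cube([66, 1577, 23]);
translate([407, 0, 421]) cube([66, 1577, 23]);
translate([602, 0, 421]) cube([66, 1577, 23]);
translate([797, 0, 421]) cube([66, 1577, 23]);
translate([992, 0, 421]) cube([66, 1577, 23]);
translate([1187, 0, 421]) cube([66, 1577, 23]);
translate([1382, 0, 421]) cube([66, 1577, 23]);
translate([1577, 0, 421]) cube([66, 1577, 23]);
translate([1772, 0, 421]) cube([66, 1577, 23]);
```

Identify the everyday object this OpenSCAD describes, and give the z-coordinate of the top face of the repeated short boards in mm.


A bed frame. The slat-top height is 444 mm.

Four posts, four rails, and a row of slats — a bed frame. Slats sit on the rails at z = 276 + 145 = 421; with slat thickness 23, the top is 444 mm.


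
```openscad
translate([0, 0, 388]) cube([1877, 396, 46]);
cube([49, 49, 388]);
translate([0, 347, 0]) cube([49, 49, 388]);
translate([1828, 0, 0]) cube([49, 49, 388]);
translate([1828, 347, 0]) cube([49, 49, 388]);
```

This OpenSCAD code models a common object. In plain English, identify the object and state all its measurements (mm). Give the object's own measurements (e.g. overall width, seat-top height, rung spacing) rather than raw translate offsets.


A bench: a 1877×396 mm seat slab, 46 mm thick, top at z = 434 mm, on four 49×49 mm square legs flush with the seat corners and standing on z = 0.


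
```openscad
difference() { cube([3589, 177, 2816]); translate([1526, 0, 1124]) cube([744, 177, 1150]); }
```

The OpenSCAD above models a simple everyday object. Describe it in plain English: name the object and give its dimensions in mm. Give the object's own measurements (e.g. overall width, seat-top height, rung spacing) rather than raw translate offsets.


A wall 3589 mm long (x), 177 mm thick (y), 2816 mm tall, with a rectangular window opening cut through it. The opening is 744 mm wide and 1150 mm tall; its sill is at z = 1124 mm and its near (−x) edge is 1526 mm from the wall's −x end. The opening passes through the full wall thickness.


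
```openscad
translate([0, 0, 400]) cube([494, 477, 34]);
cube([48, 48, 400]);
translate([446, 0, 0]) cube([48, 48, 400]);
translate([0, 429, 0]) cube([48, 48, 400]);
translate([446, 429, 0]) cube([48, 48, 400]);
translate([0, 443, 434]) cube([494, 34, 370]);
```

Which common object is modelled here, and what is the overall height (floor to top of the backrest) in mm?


A chair. The overall height is 804 mm.

A slab on four corner posts with a tall panel at the back — a chair. The seat slab sits at z = 400 with thickness 34, and the 370 mm backrest starts at the seat top, so the overall height is 400 + 34 + 370 = 804 mm.


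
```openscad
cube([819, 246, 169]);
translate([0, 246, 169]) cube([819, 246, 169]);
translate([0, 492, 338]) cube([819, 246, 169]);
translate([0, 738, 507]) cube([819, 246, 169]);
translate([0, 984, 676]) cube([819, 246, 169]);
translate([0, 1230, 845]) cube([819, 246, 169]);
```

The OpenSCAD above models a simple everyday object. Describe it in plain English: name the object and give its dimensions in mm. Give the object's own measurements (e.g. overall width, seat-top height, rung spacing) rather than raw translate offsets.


A straight staircase of 6 solid steps. Each step is 819 mm wide (x), 246 mm deep (y, the going) and 169 mm tall (the rise). The first step rests on the floor; each subsequent step sits one going further in +y and one rise higher in +z, directly behind and above the previous step with no overlap.


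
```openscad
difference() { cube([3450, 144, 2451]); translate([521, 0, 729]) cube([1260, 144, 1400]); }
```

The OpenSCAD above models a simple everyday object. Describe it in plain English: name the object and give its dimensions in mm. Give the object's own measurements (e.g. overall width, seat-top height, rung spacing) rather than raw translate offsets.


A wall 3450 mm long (x), 144 mm thick (y), 2451 mm tall, with a rectangular window opening cut through it. The opening is 1260 mm wide and 1400 mm tall; its sill is at z = 729 mm and its near (−x) edge is 521 mm from the wall's −x end. The opening passes through the full wall thickness.


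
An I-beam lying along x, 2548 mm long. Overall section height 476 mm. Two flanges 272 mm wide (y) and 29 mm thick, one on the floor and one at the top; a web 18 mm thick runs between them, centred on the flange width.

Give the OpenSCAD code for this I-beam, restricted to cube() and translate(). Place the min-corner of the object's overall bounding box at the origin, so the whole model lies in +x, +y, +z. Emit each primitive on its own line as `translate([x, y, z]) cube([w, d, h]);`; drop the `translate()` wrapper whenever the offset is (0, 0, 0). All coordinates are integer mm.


cube([2548, 272, 29]);
translate([0, 127, 29]) cube([2548, 18, 418]);
translate([0, 0, 447]) cube([2548, 272, 29]);


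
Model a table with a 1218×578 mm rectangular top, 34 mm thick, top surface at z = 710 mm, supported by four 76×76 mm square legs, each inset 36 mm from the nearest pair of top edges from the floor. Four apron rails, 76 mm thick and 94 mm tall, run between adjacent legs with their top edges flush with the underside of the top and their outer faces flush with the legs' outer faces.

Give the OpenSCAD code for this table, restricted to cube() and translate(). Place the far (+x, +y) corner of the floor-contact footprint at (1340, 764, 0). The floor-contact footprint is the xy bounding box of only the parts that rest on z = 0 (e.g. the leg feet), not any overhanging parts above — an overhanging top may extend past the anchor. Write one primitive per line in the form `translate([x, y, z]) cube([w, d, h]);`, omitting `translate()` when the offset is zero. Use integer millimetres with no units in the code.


// leg_h = 710 - 34 = 676
// apron z = 676 - 94 = 582
translate([158, 222, 676]) cube([1218, 578, 34]);
translate([194, 258, 0]) cube([76, 76, 676]);
translate([1264, 258, 0]) cube([76, 76, 676]);
translate([194, 688, 0]) cube([76, 76, 676]);
translate([1264, 688, 0]) cube([76, 76, 676]);
translate([270, 258, 582]) cube([994, 76, 94]);
translate([270, 688, 582]) cube([994, 76, 94]);
translate([194, 334, 582]) cube([76, 354, 94]);
translate([1264, 334, 582]) cube([76, 354, 94]);


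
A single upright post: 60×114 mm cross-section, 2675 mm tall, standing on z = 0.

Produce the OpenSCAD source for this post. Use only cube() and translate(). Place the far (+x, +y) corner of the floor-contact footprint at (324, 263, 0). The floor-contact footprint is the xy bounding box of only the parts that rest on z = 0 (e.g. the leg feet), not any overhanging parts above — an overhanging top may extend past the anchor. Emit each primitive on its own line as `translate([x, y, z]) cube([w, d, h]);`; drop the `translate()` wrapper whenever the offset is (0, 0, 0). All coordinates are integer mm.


translate([264, 149, 0]) cube([60, 114, 2675]);


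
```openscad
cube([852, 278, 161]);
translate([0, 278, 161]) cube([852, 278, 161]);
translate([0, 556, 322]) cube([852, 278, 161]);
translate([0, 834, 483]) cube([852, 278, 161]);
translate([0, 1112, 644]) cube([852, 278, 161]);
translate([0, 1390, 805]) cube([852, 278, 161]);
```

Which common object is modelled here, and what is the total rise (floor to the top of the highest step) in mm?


A staircase. The total rise is 966 mm.

6 identical blocks, each offset up and back from the previous — a staircase. Each step is 161 mm tall and there are 6 of them, so the total rise is 6 × 161 = 966 mm.


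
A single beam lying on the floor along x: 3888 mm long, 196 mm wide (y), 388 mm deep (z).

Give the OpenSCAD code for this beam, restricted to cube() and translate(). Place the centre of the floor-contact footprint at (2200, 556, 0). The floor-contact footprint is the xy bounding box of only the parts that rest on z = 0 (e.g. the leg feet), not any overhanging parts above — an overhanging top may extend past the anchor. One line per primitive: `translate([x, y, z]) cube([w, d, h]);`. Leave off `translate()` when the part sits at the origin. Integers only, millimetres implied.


translate([256, 458, 0]) cube([3888, 196, 388]);


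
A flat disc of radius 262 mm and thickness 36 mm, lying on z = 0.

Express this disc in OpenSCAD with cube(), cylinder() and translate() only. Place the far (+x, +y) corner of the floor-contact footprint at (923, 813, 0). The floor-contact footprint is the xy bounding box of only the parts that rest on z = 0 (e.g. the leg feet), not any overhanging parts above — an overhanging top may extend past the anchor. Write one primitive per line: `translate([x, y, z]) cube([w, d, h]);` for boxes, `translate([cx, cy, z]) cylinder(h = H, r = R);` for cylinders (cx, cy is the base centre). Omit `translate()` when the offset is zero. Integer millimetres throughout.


translate([661, 551, 0]) cylinder(h = 36, r = 262);


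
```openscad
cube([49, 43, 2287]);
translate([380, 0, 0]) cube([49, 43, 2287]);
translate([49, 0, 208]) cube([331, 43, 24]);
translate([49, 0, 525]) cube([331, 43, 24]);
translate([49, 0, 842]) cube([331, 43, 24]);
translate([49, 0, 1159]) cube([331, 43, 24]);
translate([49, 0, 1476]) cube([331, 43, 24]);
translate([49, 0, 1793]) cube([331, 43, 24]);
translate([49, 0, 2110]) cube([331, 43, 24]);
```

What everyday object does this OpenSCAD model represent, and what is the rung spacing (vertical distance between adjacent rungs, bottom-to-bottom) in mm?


A ladder. The rung spacing is 317 mm.

Two tall 49×43 posts with 7 short bars between them — a ladder. Adjacent rungs sit at z = 208 and z = 525, so the spacing is 525 − 208 = 317 mm.


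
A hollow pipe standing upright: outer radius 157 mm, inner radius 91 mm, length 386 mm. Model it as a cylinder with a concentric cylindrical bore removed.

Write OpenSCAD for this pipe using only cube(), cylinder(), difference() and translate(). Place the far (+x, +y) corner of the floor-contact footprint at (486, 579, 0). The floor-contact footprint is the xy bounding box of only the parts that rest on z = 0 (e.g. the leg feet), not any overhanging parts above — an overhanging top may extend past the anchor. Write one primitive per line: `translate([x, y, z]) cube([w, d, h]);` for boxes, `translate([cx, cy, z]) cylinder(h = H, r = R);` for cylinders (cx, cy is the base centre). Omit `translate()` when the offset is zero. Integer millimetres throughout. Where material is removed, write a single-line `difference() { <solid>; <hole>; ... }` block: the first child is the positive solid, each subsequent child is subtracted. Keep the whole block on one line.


difference() { translate([329, 422, 0]) cylinder(h = 386, r = 157); translate([329, 422, 0]) cylinder(h = 386, r = 91); }


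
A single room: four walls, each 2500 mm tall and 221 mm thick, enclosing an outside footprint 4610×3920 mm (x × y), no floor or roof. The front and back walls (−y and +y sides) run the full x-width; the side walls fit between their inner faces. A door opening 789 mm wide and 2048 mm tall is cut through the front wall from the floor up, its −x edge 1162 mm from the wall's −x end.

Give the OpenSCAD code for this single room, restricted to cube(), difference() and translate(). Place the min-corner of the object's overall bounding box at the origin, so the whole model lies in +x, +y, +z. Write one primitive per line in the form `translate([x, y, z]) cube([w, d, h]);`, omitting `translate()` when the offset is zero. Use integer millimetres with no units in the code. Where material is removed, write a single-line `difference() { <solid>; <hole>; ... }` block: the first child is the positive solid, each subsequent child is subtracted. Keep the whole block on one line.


difference() { cube([4610, 221, 2500]); translate([1162, 0, 0]) cube([789, 221, 2048]); }
translate([0, 3699, 0]) cube([4610, 221, 2500]);
translate([0, 221, 0]) cube([221, 3478, 2500]);
translate([4389, 221, 0]) cube([221, 3478, 2500]);


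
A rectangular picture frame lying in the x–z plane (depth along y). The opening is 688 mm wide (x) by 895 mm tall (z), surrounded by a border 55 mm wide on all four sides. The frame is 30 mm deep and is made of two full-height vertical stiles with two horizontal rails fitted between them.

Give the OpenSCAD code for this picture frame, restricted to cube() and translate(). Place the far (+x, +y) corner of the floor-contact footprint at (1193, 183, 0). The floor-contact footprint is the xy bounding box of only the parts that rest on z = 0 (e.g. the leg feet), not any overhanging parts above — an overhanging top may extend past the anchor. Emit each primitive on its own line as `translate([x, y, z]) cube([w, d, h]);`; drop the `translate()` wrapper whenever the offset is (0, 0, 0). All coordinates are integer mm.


translate([395, 153, 0]) cube([55, 30, 1005]);
translate([1138, 153, 0]) cube([55, 30, 1005]);
translate([450, 153, 0]) cube([688, 30, 55]);
translate([450, 153, 950]) cube([688, 30, 55]);


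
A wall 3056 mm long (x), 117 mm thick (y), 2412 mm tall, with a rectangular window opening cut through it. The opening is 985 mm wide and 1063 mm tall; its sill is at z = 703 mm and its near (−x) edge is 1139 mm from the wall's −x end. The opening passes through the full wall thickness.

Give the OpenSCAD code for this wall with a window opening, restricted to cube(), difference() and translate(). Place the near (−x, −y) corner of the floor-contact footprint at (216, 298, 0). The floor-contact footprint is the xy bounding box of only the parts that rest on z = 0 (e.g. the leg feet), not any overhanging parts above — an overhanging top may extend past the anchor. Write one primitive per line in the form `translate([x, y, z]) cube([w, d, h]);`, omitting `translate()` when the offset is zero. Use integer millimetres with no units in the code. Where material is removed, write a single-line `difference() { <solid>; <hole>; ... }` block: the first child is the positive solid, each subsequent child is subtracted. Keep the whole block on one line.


difference() { translate([216, 298, 0]) cube([3056, 117, 2412]); translate([1355, 298, 703]) cube([985, 117, 1063]); }
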